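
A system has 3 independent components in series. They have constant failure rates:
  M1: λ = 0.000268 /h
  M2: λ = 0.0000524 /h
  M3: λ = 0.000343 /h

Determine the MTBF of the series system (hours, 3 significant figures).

1510

Series of exponential components: λ_sys = Σ λ_i
λ_sys = 0.000268 + 0.0000524 + 0.000343 = 6.6340e-04 /h
MTBF = 1 / λ_sys = 1510 h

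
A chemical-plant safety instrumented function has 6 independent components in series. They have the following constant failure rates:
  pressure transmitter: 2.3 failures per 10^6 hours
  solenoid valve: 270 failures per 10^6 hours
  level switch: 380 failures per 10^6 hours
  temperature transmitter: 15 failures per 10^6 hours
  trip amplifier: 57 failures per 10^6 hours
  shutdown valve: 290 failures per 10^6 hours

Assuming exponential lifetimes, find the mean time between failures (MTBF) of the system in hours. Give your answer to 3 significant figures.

986

Series of exponential components: λ_sys = Σ λ_i
λ_sys = 0.0000023 + 0.00027 + 0.00038 + 0.000015 + 0.000057 + 0.00029 = 1.0143e-03 /h
MTBF = 1 / λ_sys = 986 h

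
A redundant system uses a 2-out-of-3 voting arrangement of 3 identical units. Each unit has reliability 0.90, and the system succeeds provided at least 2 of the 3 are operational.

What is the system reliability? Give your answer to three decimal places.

0.972

R = Σ_{i=2}^{3} C(3,i) p^i (1−p)^{3−i} with p = 0.90
C(3,2)·0.90^2·0.10^1 = 0.24300
C(3,3)·0.90^3·0.10^0 = 0.72900
Sum = 0.972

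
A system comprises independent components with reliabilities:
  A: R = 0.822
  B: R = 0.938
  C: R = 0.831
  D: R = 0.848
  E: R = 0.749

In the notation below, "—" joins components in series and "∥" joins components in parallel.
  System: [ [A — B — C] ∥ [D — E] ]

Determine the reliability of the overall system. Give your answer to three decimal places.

Series (A, B, and C): 0.82200 × 0.93800 × 0.83100 = 0.64073
Series (D and E): 0.84800 × 0.74900 = 0.63515
Parallel ([0.64073] and [0.63515]): 1 − (1 − 0.64073)(1 − 0.63515) = 0.869

0.869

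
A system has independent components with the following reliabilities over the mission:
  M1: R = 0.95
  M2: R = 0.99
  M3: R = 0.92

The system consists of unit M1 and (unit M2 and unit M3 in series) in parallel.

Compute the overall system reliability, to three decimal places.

Series (M2 and M3): 0.99000 × 0.92000 = 0.91080
Parallel (M1 and [0.91080]): 1 − (1 − 0.95000)(1 − 0.91080) = 0.996

0.996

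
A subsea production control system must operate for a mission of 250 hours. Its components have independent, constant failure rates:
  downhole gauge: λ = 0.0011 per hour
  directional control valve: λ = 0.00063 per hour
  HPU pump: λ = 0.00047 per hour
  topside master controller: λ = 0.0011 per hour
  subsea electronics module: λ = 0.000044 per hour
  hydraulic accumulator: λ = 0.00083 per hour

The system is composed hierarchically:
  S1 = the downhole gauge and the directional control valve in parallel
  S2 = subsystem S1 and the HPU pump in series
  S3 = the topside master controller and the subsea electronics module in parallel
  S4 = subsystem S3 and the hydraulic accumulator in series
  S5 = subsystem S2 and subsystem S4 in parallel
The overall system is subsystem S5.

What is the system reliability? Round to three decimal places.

R(downhole gauge) = exp(−0.0011 × 250) = 0.75957
R(directional control valve) = exp(−0.00063 × 250) = 0.85428
R(HPU pump) = exp(−0.00047 × 250) = 0.88914
R(topside master controller) = exp(−0.0011 × 250) = 0.75957
R(subsea electronics module) = exp(−0.000044 × 250) = 0.98906
R(hydraulic accumulator) = exp(−0.00083 × 250) = 0.81261
Parallel (downhole gauge and directional control valve): 1 − (1 − 0.75957)(1 − 0.85428) = 0.96496
Series ([0.96496] and HPU pump): 0.96496 × 0.88914 = 0.85798
Parallel (topside master controller and subsea electronics module): 1 − (1 − 0.75957)(1 − 0.98906) = 0.99737
Series ([0.99737] and hydraulic accumulator): 0.99737 × 0.81261 = 0.81047
Parallel ([0.85798] and [0.81047]): 1 − (1 − 0.85798)(1 − 0.81047) = 0.973

0.973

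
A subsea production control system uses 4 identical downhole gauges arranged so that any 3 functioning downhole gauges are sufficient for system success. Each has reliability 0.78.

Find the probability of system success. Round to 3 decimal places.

0.788

R = Σ_{i=3}^{4} C(4,i) p^i (1−p)^{4−i} with p = 0.78
C(4,3)·0.78^3·0.22^1 = 0.41761
C(4,4)·0.78^4·0.22^0 = 0.37015
Sum = 0.788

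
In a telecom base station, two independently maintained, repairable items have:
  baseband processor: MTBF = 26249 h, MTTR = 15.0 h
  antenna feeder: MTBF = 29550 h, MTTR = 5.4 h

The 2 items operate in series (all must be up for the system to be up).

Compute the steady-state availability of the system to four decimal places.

0.9992

A(baseband processor) = MTBF/(MTBF+MTTR) = 26249/(26249+15.0) = 0.999429
A(antenna feeder) = MTBF/(MTBF+MTTR) = 29550/(29550+5.4) = 0.999817
Series availability: 0.999429 × 0.999817 = 0.9992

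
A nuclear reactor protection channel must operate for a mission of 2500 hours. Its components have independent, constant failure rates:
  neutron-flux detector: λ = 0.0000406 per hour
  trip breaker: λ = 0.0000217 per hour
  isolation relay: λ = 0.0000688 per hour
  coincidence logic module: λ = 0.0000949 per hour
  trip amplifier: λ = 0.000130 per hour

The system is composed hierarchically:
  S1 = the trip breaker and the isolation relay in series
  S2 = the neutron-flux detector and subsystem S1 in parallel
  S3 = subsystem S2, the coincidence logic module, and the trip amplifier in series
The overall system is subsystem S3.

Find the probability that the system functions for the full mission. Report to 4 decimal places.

0.5588

R(neutron-flux detector) = exp(−0.0000406 × 2500) = 0.903481
R(trip breaker) = exp(−0.0000217 × 2500) = 0.947195
R(isolation relay) = exp(−0.0000688 × 2500) = 0.841979
R(coincidence logic module) = exp(−0.0000949 × 2500) = 0.788794
R(trip amplifier) = exp(−0.000130 × 2500) = 0.722527
Series (trip breaker and isolation relay): 0.947195 × 0.841979 = 0.797518
Parallel (neutron-flux detector and [0.797518]): 1 − (1 − 0.903481)(1 − 0.797518) = 0.980457
Series ([0.980457], coincidence logic module, and trip amplifier): 0.980457 × 0.788794 × 0.722527 = 0.5588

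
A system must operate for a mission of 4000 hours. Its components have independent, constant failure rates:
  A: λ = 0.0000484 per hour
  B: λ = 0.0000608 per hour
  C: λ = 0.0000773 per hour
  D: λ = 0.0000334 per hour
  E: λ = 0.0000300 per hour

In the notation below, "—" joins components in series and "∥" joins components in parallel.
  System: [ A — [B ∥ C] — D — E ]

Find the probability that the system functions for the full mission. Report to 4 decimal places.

R(A) = exp(−0.0000484 × 4000) = 0.823987
R(B) = exp(−0.0000608 × 4000) = 0.784115
R(C) = exp(−0.0000773 × 4000) = 0.734034
R(D) = exp(−0.0000334 × 4000) = 0.874940
R(E) = exp(−0.0000300 × 4000) = 0.886920
Parallel (B and C): 1 − (1 − 0.784115)(1 − 0.734034) = 0.942582
Series (A, [0.942582], D, and E): 0.823987 × 0.942582 × 0.874940 × 0.886920 = 0.6027

0.6027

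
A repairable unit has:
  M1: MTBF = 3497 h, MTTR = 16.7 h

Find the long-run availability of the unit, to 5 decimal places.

A(M1) = MTBF/(MTBF+MTTR) = 3497/(3497+16.7) = 0.99525

0.99525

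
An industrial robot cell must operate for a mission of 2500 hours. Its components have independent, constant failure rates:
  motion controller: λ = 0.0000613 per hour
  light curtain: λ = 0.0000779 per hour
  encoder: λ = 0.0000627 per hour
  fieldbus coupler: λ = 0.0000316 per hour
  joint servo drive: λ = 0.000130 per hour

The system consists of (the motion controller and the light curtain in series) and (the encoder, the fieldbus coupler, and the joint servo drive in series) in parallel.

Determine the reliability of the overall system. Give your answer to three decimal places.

R(motion controller) = exp(−0.0000613 × 2500) = 0.85792
R(light curtain) = exp(−0.0000779 × 2500) = 0.82304
R(encoder) = exp(−0.0000627 × 2500) = 0.85492
R(fieldbus coupler) = exp(−0.0000316 × 2500) = 0.92404
R(joint servo drive) = exp(−0.000130 × 2500) = 0.72253
Series (motion controller and light curtain): 0.85792 × 0.82304 = 0.70610
Series (encoder, fieldbus coupler, and joint servo drive): 0.85492 × 0.92404 × 0.72253 = 0.57078
Parallel ([0.70610] and [0.57078]): 1 − (1 − 0.70610)(1 − 0.57078) = 0.874

0.874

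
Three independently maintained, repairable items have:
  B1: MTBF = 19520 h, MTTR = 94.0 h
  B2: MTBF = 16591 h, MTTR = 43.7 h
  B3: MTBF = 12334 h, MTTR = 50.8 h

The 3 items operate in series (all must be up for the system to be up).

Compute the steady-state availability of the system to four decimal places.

A(B1) = MTBF/(MTBF+MTTR) = 19520/(19520+94.0) = 0.995208
A(B2) = MTBF/(MTBF+MTTR) = 16591/(16591+43.7) = 0.997373
A(B3) = MTBF/(MTBF+MTTR) = 12334/(12334+50.8) = 0.995898
Series availability: 0.995208 × 0.997373 × 0.995898 = 0.9885

0.9885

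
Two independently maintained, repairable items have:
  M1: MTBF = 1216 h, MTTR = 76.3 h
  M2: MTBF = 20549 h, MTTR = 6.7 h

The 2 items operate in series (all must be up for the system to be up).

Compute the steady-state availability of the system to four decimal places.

A(M1) = MTBF/(MTBF+MTTR) = 1216/(1216+76.3) = 0.940958
A(M2) = MTBF/(MTBF+MTTR) = 20549/(20549+6.7) = 0.999674
Series availability: 0.940958 × 0.999674 = 0.9407

0.9407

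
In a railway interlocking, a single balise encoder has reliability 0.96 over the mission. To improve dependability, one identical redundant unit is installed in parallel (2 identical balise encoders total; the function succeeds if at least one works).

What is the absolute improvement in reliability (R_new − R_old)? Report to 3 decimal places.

0.038

R_before = 0.96
R_after = 1 − (1 − 0.96)^2 = 0.998
ΔR = 0.998 − 0.96 = 0.038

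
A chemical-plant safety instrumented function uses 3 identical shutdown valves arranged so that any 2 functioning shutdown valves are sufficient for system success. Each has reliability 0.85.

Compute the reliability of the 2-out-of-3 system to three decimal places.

R = Σ_{i=2}^{3} C(3,i) p^i (1−p)^{3−i} with p = 0.85
C(3,2)·0.85^2·0.15^1 = 0.32513
C(3,3)·0.85^3·0.15^0 = 0.61413
Sum = 0.939

0.939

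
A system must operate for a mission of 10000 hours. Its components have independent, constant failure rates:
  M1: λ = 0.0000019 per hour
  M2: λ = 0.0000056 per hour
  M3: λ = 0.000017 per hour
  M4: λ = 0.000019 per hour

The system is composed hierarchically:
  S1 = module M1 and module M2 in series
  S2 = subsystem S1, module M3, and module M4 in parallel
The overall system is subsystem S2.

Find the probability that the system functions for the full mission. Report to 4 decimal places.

0.9980

R(M1) = exp(−0.0000019 × 10000) = 0.981179
R(M2) = exp(−0.0000056 × 10000) = 0.945539
R(M3) = exp(−0.000017 × 10000) = 0.843665
R(M4) = exp(−0.000019 × 10000) = 0.826959
Series (M1 and M2): 0.981179 × 0.945539 = 0.927743
Parallel ([0.927743], M3, and M4): 1 − (1 − 0.927743)(1 − 0.843665)(1 − 0.826959) = 0.9980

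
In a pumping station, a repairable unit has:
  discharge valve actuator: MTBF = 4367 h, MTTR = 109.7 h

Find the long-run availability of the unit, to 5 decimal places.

0.97550

A(discharge valve actuator) = MTBF/(MTBF+MTTR) = 4367/(4367+109.7) = 0.97550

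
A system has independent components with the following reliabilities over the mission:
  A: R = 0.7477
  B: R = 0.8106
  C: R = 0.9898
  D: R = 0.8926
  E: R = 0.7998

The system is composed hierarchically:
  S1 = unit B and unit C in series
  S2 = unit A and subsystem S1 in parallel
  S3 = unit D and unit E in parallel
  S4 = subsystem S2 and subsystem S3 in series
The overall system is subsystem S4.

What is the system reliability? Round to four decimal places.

Series (B and C): 0.810600 × 0.989800 = 0.802332
Parallel (A and [0.802332]): 1 − (1 − 0.747700)(1 − 0.802332) = 0.950128
Parallel (D and E): 1 − (1 − 0.892600)(1 − 0.799800) = 0.978499
Series ([0.950128] and [0.978499]): 0.950128 × 0.978499 = 0.9297

0.9297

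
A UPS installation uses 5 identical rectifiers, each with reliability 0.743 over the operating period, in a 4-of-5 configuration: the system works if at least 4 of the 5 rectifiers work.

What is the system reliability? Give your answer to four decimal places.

R = Σ_{i=4}^{5} C(5,i) p^i (1−p)^{5−i} with p = 0.743
C(5,4)·0.743^4·0.257^1 = 0.391614
C(5,5)·0.743^5·0.257^0 = 0.226435
Sum = 0.6180

0.6180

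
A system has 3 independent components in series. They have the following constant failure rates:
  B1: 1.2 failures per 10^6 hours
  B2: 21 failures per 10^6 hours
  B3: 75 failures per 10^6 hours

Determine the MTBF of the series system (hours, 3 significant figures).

Series of exponential components: λ_sys = Σ λ_i
λ_sys = 0.0000012 + 0.000021 + 0.000075 = 9.7200e-05 /h
MTBF = 1 / λ_sys = 10300 h

10300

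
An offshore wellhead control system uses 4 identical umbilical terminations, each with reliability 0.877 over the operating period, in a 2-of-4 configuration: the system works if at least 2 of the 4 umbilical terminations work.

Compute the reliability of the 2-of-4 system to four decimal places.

0.9932

R = Σ_{i=2}^{4} C(4,i) p^i (1−p)^{4−i} with p = 0.877
C(4,2)·0.877^2·0.123^2 = 0.069817
C(4,3)·0.877^3·0.123^1 = 0.331867
C(4,4)·0.877^4·0.123^0 = 0.591559
Sum = 0.9932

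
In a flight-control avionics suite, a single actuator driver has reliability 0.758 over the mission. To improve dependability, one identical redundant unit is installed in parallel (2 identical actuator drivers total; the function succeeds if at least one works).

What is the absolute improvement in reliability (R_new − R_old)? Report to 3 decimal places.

R_before = 0.758
R_after = 1 − (1 − 0.758)^2 = 0.941
ΔR = 0.941 − 0.758 = 0.183

0.183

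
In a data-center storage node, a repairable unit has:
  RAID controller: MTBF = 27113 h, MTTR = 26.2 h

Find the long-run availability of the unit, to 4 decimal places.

A(RAID controller) = MTBF/(MTBF+MTTR) = 27113/(27113+26.2) = 0.9990

0.9990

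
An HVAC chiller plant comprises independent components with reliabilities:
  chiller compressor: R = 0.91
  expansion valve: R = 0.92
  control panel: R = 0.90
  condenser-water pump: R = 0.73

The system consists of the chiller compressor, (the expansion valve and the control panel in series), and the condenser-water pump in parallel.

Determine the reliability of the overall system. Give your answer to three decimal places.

0.996

Series (expansion valve and control panel): 0.92000 × 0.90000 = 0.82800
Parallel (chiller compressor, [0.82800], and condenser-water pump): 1 − (1 − 0.91000)(1 − 0.82800)(1 − 0.73000) = 0.996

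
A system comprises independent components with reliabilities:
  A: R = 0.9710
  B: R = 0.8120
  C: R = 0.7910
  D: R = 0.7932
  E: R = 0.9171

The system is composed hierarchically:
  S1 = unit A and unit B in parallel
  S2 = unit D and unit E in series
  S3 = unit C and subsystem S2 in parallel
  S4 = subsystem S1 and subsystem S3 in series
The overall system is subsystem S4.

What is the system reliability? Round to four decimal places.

0.9379

Parallel (A and B): 1 − (1 − 0.971000)(1 − 0.812000) = 0.994548
Series (D and E): 0.793200 × 0.917100 = 0.727444
Parallel (C and [0.727444]): 1 − (1 − 0.791000)(1 − 0.727444) = 0.943036
Series ([0.994548] and [0.943036]): 0.994548 × 0.943036 = 0.9379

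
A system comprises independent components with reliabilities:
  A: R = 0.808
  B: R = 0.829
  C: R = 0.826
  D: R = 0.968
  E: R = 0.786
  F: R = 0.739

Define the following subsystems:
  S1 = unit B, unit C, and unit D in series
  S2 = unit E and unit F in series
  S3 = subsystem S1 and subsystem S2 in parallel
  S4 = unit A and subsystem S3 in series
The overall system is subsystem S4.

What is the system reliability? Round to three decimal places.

Series (B, C, and D): 0.82900 × 0.82600 × 0.96800 = 0.66284
Series (E and F): 0.78600 × 0.73900 = 0.58085
Parallel ([0.66284] and [0.58085]): 1 − (1 − 0.66284)(1 − 0.58085) = 0.85868
Series (A and [0.85868]): 0.80800 × 0.85868 = 0.694

0.694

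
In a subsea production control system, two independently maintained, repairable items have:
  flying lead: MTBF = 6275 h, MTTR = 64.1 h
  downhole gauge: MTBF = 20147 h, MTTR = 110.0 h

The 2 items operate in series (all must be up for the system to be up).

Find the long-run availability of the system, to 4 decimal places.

0.9845

A(flying lead) = MTBF/(MTBF+MTTR) = 6275/(6275+64.1) = 0.989888
A(downhole gauge) = MTBF/(MTBF+MTTR) = 20147/(20147+110.0) = 0.994570
Series availability: 0.989888 × 0.994570 = 0.9845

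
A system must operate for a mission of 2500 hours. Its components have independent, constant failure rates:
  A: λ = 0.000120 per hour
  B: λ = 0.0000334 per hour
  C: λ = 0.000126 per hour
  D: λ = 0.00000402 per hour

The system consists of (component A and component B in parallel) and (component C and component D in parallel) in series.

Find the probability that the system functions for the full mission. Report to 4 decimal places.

R(A) = exp(−0.000120 × 2500) = 0.740818
R(B) = exp(−0.0000334 × 2500) = 0.919891
R(C) = exp(−0.000126 × 2500) = 0.729789
R(D) = exp(−0.00000402 × 2500) = 0.990000
Parallel (A and B): 1 − (1 − 0.740818)(1 − 0.919891) = 0.979237
Parallel (C and D): 1 − (1 − 0.729789)(1 − 0.990000) = 0.997298
Series ([0.979237] and [0.997298]): 0.979237 × 0.997298 = 0.9766

0.9766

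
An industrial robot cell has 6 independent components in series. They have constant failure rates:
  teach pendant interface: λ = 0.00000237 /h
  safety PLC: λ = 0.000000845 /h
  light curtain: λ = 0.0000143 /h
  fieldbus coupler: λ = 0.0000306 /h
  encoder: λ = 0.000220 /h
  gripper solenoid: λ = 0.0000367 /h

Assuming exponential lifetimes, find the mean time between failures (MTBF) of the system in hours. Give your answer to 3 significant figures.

3280

Series of exponential components: λ_sys = Σ λ_i
λ_sys = 0.00000237 + 0.000000845 + 0.0000143 + 0.0000306 + 0.000220 + 0.0000367 = 3.0482e-04 /h
MTBF = 1 / λ_sys = 3280 h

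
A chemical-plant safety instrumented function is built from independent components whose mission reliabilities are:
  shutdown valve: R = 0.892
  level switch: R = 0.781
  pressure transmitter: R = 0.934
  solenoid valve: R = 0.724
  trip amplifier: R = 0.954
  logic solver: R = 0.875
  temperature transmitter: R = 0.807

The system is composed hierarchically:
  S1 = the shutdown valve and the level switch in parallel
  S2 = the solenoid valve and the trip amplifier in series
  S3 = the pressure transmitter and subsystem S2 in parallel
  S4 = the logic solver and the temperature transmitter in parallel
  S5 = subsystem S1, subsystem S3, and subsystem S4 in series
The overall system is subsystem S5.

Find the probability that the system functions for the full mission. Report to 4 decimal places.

Parallel (shutdown valve and level switch): 1 − (1 − 0.892000)(1 − 0.781000) = 0.976348
Series (solenoid valve and trip amplifier): 0.724000 × 0.954000 = 0.690696
Parallel (pressure transmitter and [0.690696]): 1 − (1 − 0.934000)(1 − 0.690696) = 0.979586
Parallel (logic solver and temperature transmitter): 1 − (1 − 0.875000)(1 − 0.807000) = 0.975875
Series ([0.976348], [0.979586], and [0.975875]): 0.976348 × 0.979586 × 0.975875 = 0.9333

0.9333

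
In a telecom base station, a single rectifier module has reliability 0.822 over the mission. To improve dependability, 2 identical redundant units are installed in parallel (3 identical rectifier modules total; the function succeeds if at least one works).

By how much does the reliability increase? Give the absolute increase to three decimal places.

0.172

R_before = 0.822
R_after = 1 − (1 − 0.822)^3 = 0.994
ΔR = 0.994 − 0.822 = 0.172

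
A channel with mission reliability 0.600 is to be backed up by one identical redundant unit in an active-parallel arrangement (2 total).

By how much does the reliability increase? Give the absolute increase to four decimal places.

R_before = 0.600
R_after = 1 − (1 − 0.600)^2 = 0.8400
ΔR = 0.8400 − 0.600 = 0.2400

0.2400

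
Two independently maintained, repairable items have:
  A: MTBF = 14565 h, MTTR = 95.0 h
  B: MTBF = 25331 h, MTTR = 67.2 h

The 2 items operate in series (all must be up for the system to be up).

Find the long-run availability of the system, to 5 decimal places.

0.99089

A(A) = MTBF/(MTBF+MTTR) = 14565/(14565+95.0) = 0.993520
A(B) = MTBF/(MTBF+MTTR) = 25331/(25331+67.2) = 0.997354
Series availability: 0.993520 × 0.997354 = 0.99089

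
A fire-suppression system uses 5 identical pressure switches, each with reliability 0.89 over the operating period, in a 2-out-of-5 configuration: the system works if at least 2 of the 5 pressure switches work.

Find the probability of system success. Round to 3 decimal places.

0.999

R = Σ_{i=2}^{5} C(5,i) p^i (1−p)^{5−i} with p = 0.89
C(5,2)·0.89^2·0.11^3 = 0.01054
C(5,3)·0.89^3·0.11^2 = 0.08530
C(5,4)·0.89^4·0.11^1 = 0.34508
C(5,5)·0.89^5·0.11^0 = 0.55841
Sum = 0.999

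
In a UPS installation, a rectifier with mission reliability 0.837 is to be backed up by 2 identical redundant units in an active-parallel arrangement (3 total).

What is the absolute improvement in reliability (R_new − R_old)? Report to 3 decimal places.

0.159

R_before = 0.837
R_after = 1 − (1 − 0.837)^3 = 0.996
ΔR = 0.996 − 0.837 = 0.159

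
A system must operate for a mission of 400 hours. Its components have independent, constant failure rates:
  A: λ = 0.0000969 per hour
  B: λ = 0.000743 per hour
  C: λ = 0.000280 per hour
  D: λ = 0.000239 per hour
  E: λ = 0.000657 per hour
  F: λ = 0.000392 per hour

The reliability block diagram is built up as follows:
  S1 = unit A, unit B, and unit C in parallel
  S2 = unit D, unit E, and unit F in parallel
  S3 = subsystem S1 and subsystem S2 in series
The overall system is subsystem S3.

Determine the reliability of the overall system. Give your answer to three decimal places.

0.996

R(A) = exp(−0.0000969 × 400) = 0.96198
R(B) = exp(−0.000743 × 400) = 0.74290
R(C) = exp(−0.000280 × 400) = 0.89404
R(D) = exp(−0.000239 × 400) = 0.90883
R(E) = exp(−0.000657 × 400) = 0.76890
R(F) = exp(−0.000392 × 400) = 0.85488
Parallel (A, B, and C): 1 − (1 − 0.96198)(1 − 0.74290)(1 − 0.89404) = 0.99896
Parallel (D, E, and F): 1 − (1 − 0.90883)(1 − 0.76890)(1 − 0.85488) = 0.99694
Series ([0.99896] and [0.99694]): 0.99896 × 0.99694 = 0.996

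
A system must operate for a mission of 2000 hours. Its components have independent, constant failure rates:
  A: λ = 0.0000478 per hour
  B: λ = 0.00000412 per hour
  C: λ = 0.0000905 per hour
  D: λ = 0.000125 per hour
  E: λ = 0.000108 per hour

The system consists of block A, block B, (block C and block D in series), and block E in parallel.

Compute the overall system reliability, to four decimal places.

0.9999

R(A) = exp(−0.0000478 × 2000) = 0.908827
R(B) = exp(−0.00000412 × 2000) = 0.991794
R(C) = exp(−0.0000905 × 2000) = 0.834435
R(D) = exp(−0.000125 × 2000) = 0.778801
R(E) = exp(−0.000108 × 2000) = 0.805735
Series (C and D): 0.834435 × 0.778801 = 0.649859
Parallel (A, B, [0.649859], and E): 1 − (1 − 0.908827)(1 − 0.991794)(1 − 0.649859)(1 − 0.805735) = 0.9999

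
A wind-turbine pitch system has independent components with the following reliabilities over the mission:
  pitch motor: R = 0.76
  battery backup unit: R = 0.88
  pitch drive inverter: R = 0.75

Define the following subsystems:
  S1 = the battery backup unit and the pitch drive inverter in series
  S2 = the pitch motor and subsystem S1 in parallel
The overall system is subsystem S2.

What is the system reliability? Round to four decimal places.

0.9184

Series (battery backup unit and pitch drive inverter): 0.880000 × 0.750000 = 0.660000
Parallel (pitch motor and [0.660000]): 1 − (1 − 0.760000)(1 − 0.660000) = 0.9184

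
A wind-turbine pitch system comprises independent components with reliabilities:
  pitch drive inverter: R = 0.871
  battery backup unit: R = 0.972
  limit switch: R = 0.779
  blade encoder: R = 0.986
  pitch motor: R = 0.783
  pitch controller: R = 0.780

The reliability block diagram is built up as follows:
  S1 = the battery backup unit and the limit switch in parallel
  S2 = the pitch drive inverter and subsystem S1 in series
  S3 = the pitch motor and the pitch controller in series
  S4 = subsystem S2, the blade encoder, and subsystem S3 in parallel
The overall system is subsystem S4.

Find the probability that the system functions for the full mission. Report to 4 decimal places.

0.9993

Parallel (battery backup unit and limit switch): 1 − (1 − 0.972000)(1 − 0.779000) = 0.993812
Series (pitch drive inverter and [0.993812]): 0.871000 × 0.993812 = 0.865610
Series (pitch motor and pitch controller): 0.783000 × 0.780000 = 0.610740
Parallel ([0.865610], blade encoder, and [0.610740]): 1 − (1 − 0.865610)(1 − 0.986000)(1 − 0.610740) = 0.9993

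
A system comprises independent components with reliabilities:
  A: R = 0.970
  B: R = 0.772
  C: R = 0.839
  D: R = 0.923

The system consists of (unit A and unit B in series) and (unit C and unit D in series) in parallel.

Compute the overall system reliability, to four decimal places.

Series (A and B): 0.970000 × 0.772000 = 0.748840
Series (C and D): 0.839000 × 0.923000 = 0.774397
Parallel ([0.748840] and [0.774397]): 1 − (1 − 0.748840)(1 − 0.774397) = 0.9433

0.9433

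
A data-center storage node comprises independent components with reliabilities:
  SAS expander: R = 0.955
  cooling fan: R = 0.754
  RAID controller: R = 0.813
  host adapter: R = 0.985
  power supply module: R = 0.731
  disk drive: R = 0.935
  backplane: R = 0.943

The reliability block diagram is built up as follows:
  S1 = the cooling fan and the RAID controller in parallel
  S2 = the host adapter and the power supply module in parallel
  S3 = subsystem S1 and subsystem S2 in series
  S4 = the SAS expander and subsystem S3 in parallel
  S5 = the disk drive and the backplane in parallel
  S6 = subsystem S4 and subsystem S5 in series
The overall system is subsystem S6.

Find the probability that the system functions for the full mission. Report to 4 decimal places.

0.9941

Parallel (cooling fan and RAID controller): 1 − (1 − 0.754000)(1 − 0.813000) = 0.953998
Parallel (host adapter and power supply module): 1 − (1 − 0.985000)(1 − 0.731000) = 0.995965
Series ([0.953998] and [0.995965]): 0.953998 × 0.995965 = 0.950149
Parallel (SAS expander and [0.950149]): 1 − (1 − 0.955000)(1 − 0.950149) = 0.997757
Parallel (disk drive and backplane): 1 − (1 − 0.935000)(1 − 0.943000) = 0.996295
Series ([0.997757] and [0.996295]): 0.997757 × 0.996295 = 0.9941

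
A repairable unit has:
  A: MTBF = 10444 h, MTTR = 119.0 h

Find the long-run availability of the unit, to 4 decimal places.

A(A) = MTBF/(MTBF+MTTR) = 10444/(10444+119.0) = 0.9887

0.9887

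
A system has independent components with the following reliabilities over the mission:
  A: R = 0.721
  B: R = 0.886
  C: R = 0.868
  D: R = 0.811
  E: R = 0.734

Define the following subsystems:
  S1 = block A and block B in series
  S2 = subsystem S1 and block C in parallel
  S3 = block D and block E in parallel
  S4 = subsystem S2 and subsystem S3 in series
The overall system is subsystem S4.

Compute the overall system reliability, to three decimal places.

Series (A and B): 0.72100 × 0.88600 = 0.63881
Parallel ([0.63881] and C): 1 − (1 − 0.63881)(1 − 0.86800) = 0.95232
Parallel (D and E): 1 − (1 − 0.81100)(1 − 0.73400) = 0.94973
Series ([0.95232] and [0.94973]): 0.95232 × 0.94973 = 0.904

0.904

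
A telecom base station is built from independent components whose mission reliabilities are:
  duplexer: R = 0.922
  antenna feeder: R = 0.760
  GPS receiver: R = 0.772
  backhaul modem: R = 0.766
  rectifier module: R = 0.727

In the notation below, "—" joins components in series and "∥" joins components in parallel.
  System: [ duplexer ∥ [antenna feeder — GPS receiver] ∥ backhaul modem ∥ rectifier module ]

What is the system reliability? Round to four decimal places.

Series (antenna feeder and GPS receiver): 0.760000 × 0.772000 = 0.586720
Parallel (duplexer, [0.586720], backhaul modem, and rectifier module): 1 − (1 − 0.922000)(1 − 0.586720)(1 − 0.766000)(1 − 0.727000) = 0.9979

0.9979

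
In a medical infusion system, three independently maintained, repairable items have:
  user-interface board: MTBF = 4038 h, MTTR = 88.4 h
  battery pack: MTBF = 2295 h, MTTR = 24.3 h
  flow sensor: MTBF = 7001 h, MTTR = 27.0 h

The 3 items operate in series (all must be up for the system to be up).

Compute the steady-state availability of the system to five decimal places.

A(user-interface board) = MTBF/(MTBF+MTTR) = 4038/(4038+88.4) = 0.978577
A(battery pack) = MTBF/(MTBF+MTTR) = 2295/(2295+24.3) = 0.989523
A(flow sensor) = MTBF/(MTBF+MTTR) = 7001/(7001+27.0) = 0.996158
Series availability: 0.978577 × 0.989523 × 0.996158 = 0.96460

0.96460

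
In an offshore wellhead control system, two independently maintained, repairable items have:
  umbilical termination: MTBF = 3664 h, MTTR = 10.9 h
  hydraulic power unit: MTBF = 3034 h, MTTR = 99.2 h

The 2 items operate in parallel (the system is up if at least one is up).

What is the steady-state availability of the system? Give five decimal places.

A(umbilical termination) = MTBF/(MTBF+MTTR) = 3664/(3664+10.9) = 0.997034
A(hydraulic power unit) = MTBF/(MTBF+MTTR) = 3034/(3034+99.2) = 0.968339
Parallel availability: 1 − (1 − 0.997034)(1 − 0.968339) = 0.99991

0.99991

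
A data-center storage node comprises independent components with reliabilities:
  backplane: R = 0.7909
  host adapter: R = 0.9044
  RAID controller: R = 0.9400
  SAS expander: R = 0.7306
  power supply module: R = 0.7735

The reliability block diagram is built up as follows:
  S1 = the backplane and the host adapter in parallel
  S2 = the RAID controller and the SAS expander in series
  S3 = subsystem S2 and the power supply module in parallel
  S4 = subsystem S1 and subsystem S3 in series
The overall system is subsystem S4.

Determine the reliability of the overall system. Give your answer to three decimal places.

0.910

Parallel (backplane and host adapter): 1 − (1 − 0.79090)(1 − 0.90440) = 0.98001
Series (RAID controller and SAS expander): 0.94000 × 0.73060 = 0.68676
Parallel ([0.68676] and power supply module): 1 − (1 − 0.68676)(1 − 0.77350) = 0.92905
Series ([0.98001] and [0.92905]): 0.98001 × 0.92905 = 0.910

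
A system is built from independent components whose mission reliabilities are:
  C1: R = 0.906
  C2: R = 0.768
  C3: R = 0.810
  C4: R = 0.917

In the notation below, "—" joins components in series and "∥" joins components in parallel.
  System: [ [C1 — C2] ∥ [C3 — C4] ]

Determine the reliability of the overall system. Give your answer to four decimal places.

Series (C1 and C2): 0.906000 × 0.768000 = 0.695808
Series (C3 and C4): 0.810000 × 0.917000 = 0.742770
Parallel ([0.695808] and [0.742770]): 1 − (1 − 0.695808)(1 − 0.742770) = 0.9218

0.9218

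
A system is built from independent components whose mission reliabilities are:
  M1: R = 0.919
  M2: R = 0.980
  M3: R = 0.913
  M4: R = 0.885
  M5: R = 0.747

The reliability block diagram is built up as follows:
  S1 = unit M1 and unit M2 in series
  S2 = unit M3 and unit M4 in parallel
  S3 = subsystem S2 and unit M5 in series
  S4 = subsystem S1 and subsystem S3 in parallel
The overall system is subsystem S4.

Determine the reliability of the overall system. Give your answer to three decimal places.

Series (M1 and M2): 0.91900 × 0.98000 = 0.90062
Parallel (M3 and M4): 1 − (1 − 0.91300)(1 − 0.88500) = 0.99000
Series ([0.99000] and M5): 0.99000 × 0.74700 = 0.73953
Parallel ([0.90062] and [0.73953]): 1 − (1 − 0.90062)(1 − 0.73953) = 0.974

0.974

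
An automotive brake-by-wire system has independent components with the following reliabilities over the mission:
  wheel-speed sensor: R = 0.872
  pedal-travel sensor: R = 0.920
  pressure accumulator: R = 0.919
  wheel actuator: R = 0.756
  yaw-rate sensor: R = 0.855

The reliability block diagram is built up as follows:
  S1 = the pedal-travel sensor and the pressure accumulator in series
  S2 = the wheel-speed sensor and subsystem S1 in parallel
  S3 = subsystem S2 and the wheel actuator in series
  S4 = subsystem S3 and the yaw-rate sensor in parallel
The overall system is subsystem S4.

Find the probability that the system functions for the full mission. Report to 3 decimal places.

0.962

Series (pedal-travel sensor and pressure accumulator): 0.92000 × 0.91900 = 0.84548
Parallel (wheel-speed sensor and [0.84548]): 1 − (1 − 0.87200)(1 − 0.84548) = 0.98022
Series ([0.98022] and wheel actuator): 0.98022 × 0.75600 = 0.74105
Parallel ([0.74105] and yaw-rate sensor): 1 − (1 − 0.74105)(1 − 0.85500) = 0.962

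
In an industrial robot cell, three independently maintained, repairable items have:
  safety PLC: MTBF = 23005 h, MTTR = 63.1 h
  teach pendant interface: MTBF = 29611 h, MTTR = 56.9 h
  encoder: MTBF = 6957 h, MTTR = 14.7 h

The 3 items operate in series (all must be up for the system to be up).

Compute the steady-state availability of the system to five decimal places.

A(safety PLC) = MTBF/(MTBF+MTTR) = 23005/(23005+63.1) = 0.997265
A(teach pendant interface) = MTBF/(MTBF+MTTR) = 29611/(29611+56.9) = 0.998082
A(encoder) = MTBF/(MTBF+MTTR) = 6957/(6957+14.7) = 0.997891
Series availability: 0.997265 × 0.998082 × 0.997891 = 0.99325

0.99325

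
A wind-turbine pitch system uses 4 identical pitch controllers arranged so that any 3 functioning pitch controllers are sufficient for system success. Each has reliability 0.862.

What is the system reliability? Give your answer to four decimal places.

0.9057

R = Σ_{i=3}^{4} C(4,i) p^i (1−p)^{4−i} with p = 0.862
C(4,3)·0.862^3·0.138^1 = 0.353558
C(4,4)·0.862^4·0.138^0 = 0.552114
Sum = 0.9057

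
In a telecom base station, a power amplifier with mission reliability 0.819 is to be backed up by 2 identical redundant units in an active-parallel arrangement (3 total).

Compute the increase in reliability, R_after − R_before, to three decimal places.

R_before = 0.819
R_after = 1 − (1 − 0.819)^3 = 0.994
ΔR = 0.994 − 0.819 = 0.175

0.175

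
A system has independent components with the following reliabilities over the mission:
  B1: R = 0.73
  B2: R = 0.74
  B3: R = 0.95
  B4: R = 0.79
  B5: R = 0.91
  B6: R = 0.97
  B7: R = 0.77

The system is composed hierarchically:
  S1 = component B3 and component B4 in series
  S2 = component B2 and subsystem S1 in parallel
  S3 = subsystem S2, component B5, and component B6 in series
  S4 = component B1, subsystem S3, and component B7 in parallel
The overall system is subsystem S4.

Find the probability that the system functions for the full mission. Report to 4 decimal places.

Series (B3 and B4): 0.950000 × 0.790000 = 0.750500
Parallel (B2 and [0.750500]): 1 − (1 − 0.740000)(1 − 0.750500) = 0.935130
Series ([0.935130], B5, and B6): 0.935130 × 0.910000 × 0.970000 = 0.825439
Parallel (B1, [0.825439], and B7): 1 − (1 − 0.730000)(1 − 0.825439)(1 − 0.770000) = 0.9892

0.9892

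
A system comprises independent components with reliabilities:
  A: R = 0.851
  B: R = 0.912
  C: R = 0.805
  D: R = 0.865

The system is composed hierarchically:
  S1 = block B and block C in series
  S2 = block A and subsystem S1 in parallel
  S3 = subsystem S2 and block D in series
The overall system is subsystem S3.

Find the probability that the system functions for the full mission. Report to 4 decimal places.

Series (B and C): 0.912000 × 0.805000 = 0.734160
Parallel (A and [0.734160]): 1 − (1 − 0.851000)(1 − 0.734160) = 0.960390
Series ([0.960390] and D): 0.960390 × 0.865000 = 0.8307

0.8307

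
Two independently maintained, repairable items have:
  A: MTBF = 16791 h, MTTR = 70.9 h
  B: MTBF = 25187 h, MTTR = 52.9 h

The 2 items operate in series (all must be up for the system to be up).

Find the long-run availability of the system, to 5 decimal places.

A(A) = MTBF/(MTBF+MTTR) = 16791/(16791+70.9) = 0.995795
A(B) = MTBF/(MTBF+MTTR) = 25187/(25187+52.9) = 0.997904
Series availability: 0.995795 × 0.997904 = 0.99371

0.99371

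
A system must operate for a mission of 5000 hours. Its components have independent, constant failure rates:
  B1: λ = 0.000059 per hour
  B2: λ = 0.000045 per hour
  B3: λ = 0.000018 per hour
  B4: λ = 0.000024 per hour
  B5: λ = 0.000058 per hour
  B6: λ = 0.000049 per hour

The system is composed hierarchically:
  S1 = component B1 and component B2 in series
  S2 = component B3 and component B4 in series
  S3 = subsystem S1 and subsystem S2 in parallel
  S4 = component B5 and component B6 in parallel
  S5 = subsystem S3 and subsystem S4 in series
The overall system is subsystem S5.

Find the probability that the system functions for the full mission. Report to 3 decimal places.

0.873

R(B1) = exp(−0.000059 × 5000) = 0.74453
R(B2) = exp(−0.000045 × 5000) = 0.79852
R(B3) = exp(−0.000018 × 5000) = 0.91393
R(B4) = exp(−0.000024 × 5000) = 0.88692
R(B5) = exp(−0.000058 × 5000) = 0.74826
R(B6) = exp(−0.000049 × 5000) = 0.78270
Series (B1 and B2): 0.74453 × 0.79852 = 0.59452
Series (B3 and B4): 0.91393 × 0.88692 = 0.81058
Parallel ([0.59452] and [0.81058]): 1 − (1 − 0.59452)(1 − 0.81058) = 0.92319
Parallel (B5 and B6): 1 − (1 − 0.74826)(1 − 0.78270) = 0.94530
Series ([0.92319] and [0.94530]): 0.92319 × 0.94530 = 0.873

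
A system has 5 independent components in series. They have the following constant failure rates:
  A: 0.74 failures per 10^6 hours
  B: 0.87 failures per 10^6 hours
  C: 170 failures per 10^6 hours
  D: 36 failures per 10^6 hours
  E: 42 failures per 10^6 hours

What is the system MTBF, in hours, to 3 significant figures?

Series of exponential components: λ_sys = Σ λ_i
λ_sys = 0.00000074 + 0.00000087 + 0.00017 + 0.000036 + 0.000042 = 2.4961e-04 /h
MTBF = 1 / λ_sys = 4010 h

4010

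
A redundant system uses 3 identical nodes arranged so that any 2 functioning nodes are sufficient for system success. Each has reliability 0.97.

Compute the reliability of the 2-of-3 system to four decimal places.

R = Σ_{i=2}^{3} C(3,i) p^i (1−p)^{3−i} with p = 0.97
C(3,2)·0.97^2·0.03^1 = 0.084681
C(3,3)·0.97^3·0.03^0 = 0.912673
Sum = 0.9974

0.9974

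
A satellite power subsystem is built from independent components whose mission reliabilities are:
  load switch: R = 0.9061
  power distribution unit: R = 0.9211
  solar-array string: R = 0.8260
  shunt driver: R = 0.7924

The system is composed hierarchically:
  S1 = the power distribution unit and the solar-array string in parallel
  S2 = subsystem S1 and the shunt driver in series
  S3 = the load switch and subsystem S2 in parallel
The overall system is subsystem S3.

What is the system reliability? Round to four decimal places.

0.9795

Parallel (power distribution unit and solar-array string): 1 − (1 − 0.921100)(1 − 0.826000) = 0.986271
Series ([0.986271] and shunt driver): 0.986271 × 0.792400 = 0.781521
Parallel (load switch and [0.781521]): 1 − (1 − 0.906100)(1 − 0.781521) = 0.9795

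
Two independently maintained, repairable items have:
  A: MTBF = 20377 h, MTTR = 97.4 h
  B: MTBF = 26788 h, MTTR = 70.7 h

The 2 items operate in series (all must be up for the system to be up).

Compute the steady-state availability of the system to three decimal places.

0.993

A(A) = MTBF/(MTBF+MTTR) = 20377/(20377+97.4) = 0.995243
A(B) = MTBF/(MTBF+MTTR) = 26788/(26788+70.7) = 0.997368
Series availability: 0.995243 × 0.997368 = 0.993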